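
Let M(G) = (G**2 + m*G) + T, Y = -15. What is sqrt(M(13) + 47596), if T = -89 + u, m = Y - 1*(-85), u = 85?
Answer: sqrt(48671) ≈ 220.61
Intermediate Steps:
m = 70 (m = -15 - 1*(-85) = -15 + 85 = 70)
T = -4 (T = -89 + 85 = -4)
M(G) = -4 + G**2 + 70*G (M(G) = (G**2 + 70*G) - 4 = -4 + G**2 + 70*G)
sqrt(M(13) + 47596) = sqrt((-4 + 13**2 + 70*13) + 47596) = sqrt((-4 + 169 + 910) + 47596) = sqrt(1075 + 47596) = sqrt(48671)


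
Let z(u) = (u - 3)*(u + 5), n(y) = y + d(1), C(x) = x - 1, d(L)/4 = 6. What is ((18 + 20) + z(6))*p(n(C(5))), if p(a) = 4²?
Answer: 1136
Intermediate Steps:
d(L) = 24 (d(L) = 4*6 = 24)
C(x) = -1 + x
n(y) = 24 + y (n(y) = y + 24 = 24 + y)
z(u) = (-3 + u)*(5 + u)
p(a) = 16
((18 + 20) + z(6))*p(n(C(5))) = ((18 + 20) + (-15 + 6² + 2*6))*16 = (38 + (-15 + 36 + 12))*16 = (38 + 33)*16 = 71*16 = 1136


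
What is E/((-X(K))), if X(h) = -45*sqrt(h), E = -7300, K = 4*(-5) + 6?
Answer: 730*I*sqrt(14)/63 ≈ 43.356*I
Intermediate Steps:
K = -14 (K = -20 + 6 = -14)
E/((-X(K))) = -7300*(-I*sqrt(14)/630) = -(-730)*I*sqrt(14)/63 = 730*I*sqrt(14)/63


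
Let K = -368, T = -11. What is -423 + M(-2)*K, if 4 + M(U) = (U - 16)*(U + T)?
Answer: -85063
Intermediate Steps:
M(U) = -4 + (-16 + U)*(-11 + U) (M(U) = -4 + (U - 16)*(U - 11) = -4 + (-16 + U)*(-11 + U))
-423 + M(-2)*K = -423 + (172 + (-2)² - 27*(-2))*(-368) = -423 + (172 + 4 + 54)*(-368) = -423 + 230*(-368) = -423 - 84640 = -85063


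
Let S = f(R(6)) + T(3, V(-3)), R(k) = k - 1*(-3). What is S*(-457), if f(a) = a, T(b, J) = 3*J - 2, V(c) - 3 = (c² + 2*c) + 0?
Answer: -11425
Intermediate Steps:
V(c) = 3 + c² + 2*c (V(c) = 3 + ((c² + 2*c) + 0) = 3 + (c² + 2*c) = 3 + c² + 2*c)
T(b, J) = -2 + 3*J
R(k) = 3 + k (R(k) = k + 3 = 3 + k)
S = 25 (S = (3 + 6) + (-2 + 3*(3 + (-3)² + 2*(-3))) = 9 + (-2 + 3*(3 + 9 - 6)) = 9 + (-2 + 3*6) = 9 + (-2 + 18) = 9 + 16 = 25)
S*(-457) = 25*(-457) = -11425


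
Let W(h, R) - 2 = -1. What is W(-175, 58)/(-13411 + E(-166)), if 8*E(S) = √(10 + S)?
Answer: -214576/2877678775 - 4*I*√39/2877678775 ≈ -7.4566e-5 - 8.6806e-9*I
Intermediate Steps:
W(h, R) = 1 (W(h, R) = 2 - 1 = 1)
E(S) = √(10 + S)/8
W(-175, 58)/(-13411 + E(-166)) = 1/(-13411 + √(10 - 166)/8) = 1/(-13411 + √(-156)/8) = 1/(-13411 + (2*I*√39)/8) = 1/(-13411 + I*√39/4)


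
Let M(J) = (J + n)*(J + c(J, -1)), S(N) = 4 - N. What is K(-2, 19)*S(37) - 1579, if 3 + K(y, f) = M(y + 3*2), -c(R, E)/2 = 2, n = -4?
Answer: -1480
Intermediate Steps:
c(R, E) = -4 (c(R, E) = -2*2 = -4)
M(J) = (-4 + J)**2 (M(J) = (J - 4)*(J - 4) = (-4 + J)*(-4 + J) = (-4 + J)**2)
K(y, f) = -35 + (6 + y)**2 - 8*y (K(y, f) = -3 + (16 + (y + 3*2)**2 - 8*(y + 3*2)) = -3 + (16 + (y + 6)**2 - 8*(y + 6)) = -3 + (16 + (6 + y)**2 - 8*(6 + y)) = -3 + (16 + (6 + y)**2 + (-48 - 8*y)) = -3 + (-32 + (6 + y)**2 - 8*y) = -35 + (6 + y)**2 - 8*y)
K(-2, 19)*S(37) - 1579 = (1 + (-2)**2 + 4*(-2))*(4 - 1*37) - 1579 = (1 + 4 - 8)*(4 - 37) - 1579 = -3*(-33) - 1579 = 99 - 1579 = -1480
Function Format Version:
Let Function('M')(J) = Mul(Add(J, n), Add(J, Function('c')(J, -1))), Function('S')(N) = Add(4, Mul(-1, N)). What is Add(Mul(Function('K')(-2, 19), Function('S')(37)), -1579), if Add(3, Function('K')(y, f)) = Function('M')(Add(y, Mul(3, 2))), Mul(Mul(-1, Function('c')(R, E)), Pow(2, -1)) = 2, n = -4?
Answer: -1480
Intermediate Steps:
Function('c')(R, E) = -4 (Function('c')(R, E) = Mul(-2, 2) = -4)
Function('M')(J) = Pow(Add(-4, J), 2) (Function('M')(J) = Mul(Add(J, -4), Add(J, -4)) = Mul(Add(-4, J), Add(-4, J)) = Pow(Add(-4, J), 2))
Function('K')(y, f) = Add(-35, Pow(Add(6, y), 2), Mul(-8, y)) (Function('K')(y, f) = Add(-3, Add(16, Pow(Add(y, Mul(3, 2)), 2), Mul(-8, Add(y, Mul(3, 2))))) = Add(-3, Add(16, Pow(Add(y, 6), 2), Mul(-8, Add(y, 6)))) = Add(-3, Add(16, Pow(Add(6, y), 2), Mul(-8, Add(6, y)))) = Add(-3, Add(16, Pow(Add(6, y), 2), Add(-48, Mul(-8, y)))) = Add(-3, Add(-32, Pow(Add(6, y), 2), Mul(-8, y))) = Add(-35, Pow(Add(6, y), 2), Mul(-8, y)))
Add(Mul(Function('K')(-2, 19), Function('S')(37)), -1579) = Add(Mul(Add(1, Pow(-2, 2), Mul(4, -2)), Add(4, Mul(-1, 37))), -1579) = Add(Mul(Add(1, 4, -8), Add(4, -37)), -1579) = Add(Mul(-3, -33), -1579) = Add(99, -1579) = -1480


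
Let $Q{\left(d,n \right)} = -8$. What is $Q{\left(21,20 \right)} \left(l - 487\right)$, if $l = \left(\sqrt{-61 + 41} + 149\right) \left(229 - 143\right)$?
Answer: $-98616 - 1376 i \sqrt{5} \approx -98616.0 - 3076.8 i$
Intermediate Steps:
$l = 12814 + 172 i \sqrt{5}$ ($l = \left(\sqrt{-20} + 149\right) 86 = \left(2 i \sqrt{5} + 149\right) 86 = \left(149 + 2 i \sqrt{5}\right) 86 = 12814 + 172 i \sqrt{5} \approx 12814.0 + 384.6 i$)
$Q{\left(21,20 \right)} \left(l - 487\right) = - 8 \left(\left(12814 + 172 i \sqrt{5}\right) - 487\right) = - 8 \left(12327 + 172 i \sqrt{5}\right) = -98616 - 1376 i \sqrt{5}$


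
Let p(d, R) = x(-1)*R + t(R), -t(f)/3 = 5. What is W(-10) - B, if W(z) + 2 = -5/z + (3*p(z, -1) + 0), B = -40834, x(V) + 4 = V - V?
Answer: 81599/2 ≈ 40800.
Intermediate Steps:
t(f) = -15 (t(f) = -3*5 = -15)
x(V) = -4 (x(V) = -4 + (V - V) = -4 + 0 = -4)
p(d, R) = -15 - 4*R (p(d, R) = -4*R - 15 = -15 - 4*R)
W(z) = -35 - 5/z (W(z) = -2 + (-5/z + (3*(-15 - 4*(-1)) + 0)) = -2 + (-5/z + (3*(-15 + 4) + 0)) = -2 + (-5/z + (3*(-11) + 0)) = -2 + (-5/z + (-33 + 0)) = -2 + (-5/z - 33) = -2 + (-33 - 5/z) = -35 - 5/z)
W(-10) - B = (-35 - 5/(-10)) - 1*(-40834) = (-35 - 5*(-1/10)) + 40834 = (-35 + 1/2) + 40834 = -69/2 + 40834 = 81599/2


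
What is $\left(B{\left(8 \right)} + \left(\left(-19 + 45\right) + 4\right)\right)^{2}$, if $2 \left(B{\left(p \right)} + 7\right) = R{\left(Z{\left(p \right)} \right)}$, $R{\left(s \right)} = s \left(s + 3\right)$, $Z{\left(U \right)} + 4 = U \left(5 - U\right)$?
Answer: $139129$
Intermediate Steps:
$Z{\left(U \right)} = -4 + U \left(5 - U\right)$
$R{\left(s \right)} = s \left(3 + s\right)$
$B{\left(p \right)} = -7 + \frac{\left(-1 - p^{2} + 5 p\right) \left(-4 - p^{2} + 5 p\right)}{2}$ ($B{\left(p \right)} = -7 + \frac{\left(-4 - p^{2} + 5 p\right) \left(3 - \left(4 + p^{2} - 5 p\right)\right)}{2} = -7 + \frac{\left(-4 - p^{2} + 5 p\right) \left(-1 - p^{2} + 5 p\right)}{2} = -7 + \frac{\left(-1 - p^{2} + 5 p\right) \left(-4 - p^{2} + 5 p\right)}{2}$)
$\left(B{\left(8 \right)} + \left(\left(-19 + 45\right) + 4\right)\right)^{2} = \left(\left(-7 + \frac{\left(1 + 8^{2} - 40\right) \left(4 + 8^{2} - 40\right)}{2}\right) + \left(\left(-19 + 45\right) + 4\right)\right)^{2} = \left(\left(-7 + \frac{\left(1 + 64 - 40\right) \left(4 + 64 - 40\right)}{2}\right) + \left(26 + 4\right)\right)^{2} = \left(\left(-7 + \frac{1}{2} \cdot 25 \cdot 28\right) + 30\right)^{2} = \left(\left(-7 + 350\right) + 30\right)^{2} = \left(343 + 30\right)^{2} = 373^{2} = 139129$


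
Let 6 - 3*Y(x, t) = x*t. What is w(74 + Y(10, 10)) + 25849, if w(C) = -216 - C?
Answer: 76771/3 ≈ 25590.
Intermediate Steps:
Y(x, t) = 2 - t*x/3 (Y(x, t) = 2 - x*t/3 = 2 - t*x/3)
w(74 + Y(10, 10)) + 25849 = (-216 - (74 + (2 - ⅓*10*10))) + 25849 = (-216 - (74 + (2 - 100/3))) + 25849 = (-216 - (74 - 94/3)) + 25849 = (-216 - 1*128/3) + 25849 = (-216 - 128/3) + 25849 = -776/3 + 25849 = 76771/3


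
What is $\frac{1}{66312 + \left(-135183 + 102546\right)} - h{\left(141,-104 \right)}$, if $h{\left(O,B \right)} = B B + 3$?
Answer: $- \frac{364329824}{33675} \approx -10819.0$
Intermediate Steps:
$h{\left(O,B \right)} = 3 + B^{2}$ ($h{\left(O,B \right)} = B^{2} + 3 = 3 + B^{2}$)
$\frac{1}{66312 + \left(-135183 + 102546\right)} - h{\left(141,-104 \right)} = \frac{1}{66312 + \left(-135183 + 102546\right)} - \left(3 + \left(-104\right)^{2}\right) = \frac{1}{66312 - 32637} - \left(3 + 10816\right) = \frac{1}{33675} - 10819 = - \frac{364329824}{33675}$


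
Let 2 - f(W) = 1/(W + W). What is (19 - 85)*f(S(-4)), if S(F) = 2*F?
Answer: -1089/8 ≈ -136.13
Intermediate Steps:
f(W) = 2 - 1/(2*W) (f(W) = 2 - 1/(W + W) = 2 - 1/(2*W))
(19 - 85)*f(S(-4)) = (19 - 85)*(2 - 1/(2*(2*(-4)))) = -66*(2 - ½/(-8)) = -66*(2 - ½*(-⅛)) = -66*(2 + 1/16) = -66*33/16 = -1089/8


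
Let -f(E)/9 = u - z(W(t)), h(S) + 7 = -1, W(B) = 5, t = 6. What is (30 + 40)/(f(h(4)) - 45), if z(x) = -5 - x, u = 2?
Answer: -70/153 ≈ -0.45752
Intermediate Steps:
h(S) = -8 (h(S) = -7 - 1 = -8)
f(E) = -108 (f(E) = -9*(2 - (-5 - 1*5)) = -9*(2 - (-5 - 5)) = -9*(2 - 1*(-10)) = -9*(2 + 10) = -9*12 = -108)
(30 + 40)/(f(h(4)) - 45) = (30 + 40)/(-108 - 45) = 70/(-153) = -1/153*70 = -70/153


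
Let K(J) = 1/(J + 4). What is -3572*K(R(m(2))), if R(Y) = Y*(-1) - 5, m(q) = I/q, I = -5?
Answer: -7144/3 ≈ -2381.3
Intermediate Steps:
m(q) = -5/q
R(Y) = -5 - Y (R(Y) = -Y - 5 = -5 - Y)
K(J) = 1/(4 + J)
-3572*K(R(m(2))) = -3572/(4 + (-5 - (-5)/2)) = -3572/(4 + (-5 - 1*(-5/2))) = -3572/(4 + (-5 + 5/2)) = -3572/(4 - 5/2) = -3572/3/2 = -3572*⅔ = -7144/3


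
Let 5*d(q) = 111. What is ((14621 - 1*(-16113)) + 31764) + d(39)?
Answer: 312601/5 ≈ 62520.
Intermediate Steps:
d(q) = 111/5 (d(q) = (⅕)*111 = 111/5)
((14621 - 1*(-16113)) + 31764) + d(39) = ((14621 - 1*(-16113)) + 31764) + 111/5 = ((14621 + 16113) + 31764) + 111/5 = (30734 + 31764) + 111/5 = 62498 + 111/5 = 312601/5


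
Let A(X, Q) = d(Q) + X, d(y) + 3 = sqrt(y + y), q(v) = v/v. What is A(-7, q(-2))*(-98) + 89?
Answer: 1069 - 98*sqrt(2) ≈ 930.41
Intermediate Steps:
q(v) = 1
d(y) = -3 + sqrt(2)*sqrt(y) (d(y) = -3 + sqrt(y + y) = -3 + sqrt(2*y) = -3 + sqrt(2)*sqrt(y))
A(X, Q) = -3 + X + sqrt(2)*sqrt(Q) (A(X, Q) = (-3 + sqrt(2)*sqrt(Q)) + X = -3 + X + sqrt(2)*sqrt(Q))
A(-7, q(-2))*(-98) + 89 = (-3 - 7 + sqrt(2)*sqrt(1))*(-98) + 89 = (-3 - 7 + sqrt(2)*1)*(-98) + 89 = (-3 - 7 + sqrt(2))*(-98) + 89 = (-10 + sqrt(2))*(-98) + 89 = (980 - 98*sqrt(2)) + 89 = 1069 - 98*sqrt(2)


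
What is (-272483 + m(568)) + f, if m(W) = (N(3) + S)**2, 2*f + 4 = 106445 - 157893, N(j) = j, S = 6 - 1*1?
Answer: -298145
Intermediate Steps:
S = 5 (S = 6 - 1 = 5)
f = -25726 (f = -2 + (106445 - 157893)/2 = -2 + (1/2)*(-51448) = -2 - 25724 = -25726)
m(W) = 64 (m(W) = (3 + 5)**2 = 8**2 = 64)
(-272483 + m(568)) + f = (-272483 + 64) - 25726 = -272419 - 25726 = -298145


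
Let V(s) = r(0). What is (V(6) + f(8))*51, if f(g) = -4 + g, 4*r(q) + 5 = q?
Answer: 561/4 ≈ 140.25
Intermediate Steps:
r(q) = -5/4 + q/4
V(s) = -5/4 (V(s) = -5/4 + (1/4)*0 = -5/4 + 0 = -5/4)
(V(6) + f(8))*51 = (-5/4 + (-4 + 8))*51 = (-5/4 + 4)*51 = (11/4)*51 = 561/4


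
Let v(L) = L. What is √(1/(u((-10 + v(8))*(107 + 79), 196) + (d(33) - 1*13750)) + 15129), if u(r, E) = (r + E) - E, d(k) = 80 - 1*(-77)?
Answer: 2*√15053449485/1995 ≈ 123.00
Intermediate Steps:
d(k) = 157 (d(k) = 80 + 77 = 157)
u(r, E) = r (u(r, E) = (E + r) - E = r)
√(1/(u((-10 + v(8))*(107 + 79), 196) + (d(33) - 1*13750)) + 15129) = √(1/((-10 + 8)*(107 + 79) + (157 - 1*13750)) + 15129) = √(1/(-2*186 + (157 - 13750)) + 15129) = √(1/(-372 - 13593) + 15129) = √(1/(-13965) + 15129) = √(-1/13965 + 15129) = √(211276484/13965) = 2*√15053449485/1995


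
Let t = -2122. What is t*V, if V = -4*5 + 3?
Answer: 36074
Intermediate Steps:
V = -17 (V = -20 + 3 = -17)
t*V = -2122*(-17) = 36074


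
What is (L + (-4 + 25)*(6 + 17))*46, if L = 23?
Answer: 23276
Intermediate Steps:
(L + (-4 + 25)*(6 + 17))*46 = (23 + (-4 + 25)*(6 + 17))*46 = (23 + 21*23)*46 = (23 + 483)*46 = 506*46 = 23276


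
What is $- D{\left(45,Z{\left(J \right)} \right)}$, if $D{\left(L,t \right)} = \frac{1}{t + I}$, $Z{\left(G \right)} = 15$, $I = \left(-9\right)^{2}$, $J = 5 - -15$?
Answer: $- \frac{1}{96} \approx -0.010417$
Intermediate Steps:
$J = 20$ ($J = 5 + 15 = 20$)
$I = 81$
$D{\left(L,t \right)} = \frac{1}{81 + t}$ ($D{\left(L,t \right)} = \frac{1}{t + 81} = \frac{1}{81 + t}$)
$- D{\left(45,Z{\left(J \right)} \right)} = - \frac{1}{81 + 15} = - \frac{1}{96}$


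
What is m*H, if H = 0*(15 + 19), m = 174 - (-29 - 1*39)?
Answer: 0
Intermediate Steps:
m = 242 (m = 174 - (-29 - 39) = 174 - 1*(-68) = 174 + 68 = 242)
H = 0 (H = 0*34 = 0)
m*H = 242*0 = 0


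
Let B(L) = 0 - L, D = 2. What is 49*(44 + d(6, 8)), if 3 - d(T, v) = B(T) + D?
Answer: 2499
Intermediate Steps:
B(L) = -L
d(T, v) = 1 + T (d(T, v) = 3 - (-T + 2) = 3 - (2 - T) = 3 + (-2 + T) = 1 + T)
49*(44 + d(6, 8)) = 49*(44 + (1 + 6)) = 49*(44 + 7) = 49*51 = 2499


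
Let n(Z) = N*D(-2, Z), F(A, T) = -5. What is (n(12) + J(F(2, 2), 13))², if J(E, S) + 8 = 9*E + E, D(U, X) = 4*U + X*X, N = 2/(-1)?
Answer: 108900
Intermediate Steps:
N = -2 (N = 2*(-1) = -2)
D(U, X) = X² + 4*U (D(U, X) = 4*U + X² = X² + 4*U)
J(E, S) = -8 + 10*E (J(E, S) = -8 + (9*E + E) = -8 + 10*E)
n(Z) = 16 - 2*Z² (n(Z) = -2*(Z² + 4*(-2)) = -2*(Z² - 8) = -2*(-8 + Z²) = 16 - 2*Z²)
(n(12) + J(F(2, 2), 13))² = ((16 - 2*12²) + (-8 + 10*(-5)))² = ((16 - 2*144) + (-8 - 50))² = ((16 - 288) - 58)² = (-272 - 58)² = (-330)² = 108900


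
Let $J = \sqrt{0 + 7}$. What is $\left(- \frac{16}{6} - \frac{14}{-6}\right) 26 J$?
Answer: $- \frac{26 \sqrt{7}}{3} \approx -22.93$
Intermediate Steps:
$J = \sqrt{7} \approx 2.6458$
$\left(- \frac{16}{6} - \frac{14}{-6}\right) 26 J = \left(- \frac{16}{6} - \frac{14}{-6}\right) 26 \sqrt{7} = \left(\left(-16\right) \frac{1}{6} - - \frac{7}{3}\right) 26 \sqrt{7} = \left(- \frac{8}{3} + \frac{7}{3}\right) 26 \sqrt{7} = \left(- \frac{1}{3}\right) 26 \sqrt{7} = - \frac{26 \sqrt{7}}{3}$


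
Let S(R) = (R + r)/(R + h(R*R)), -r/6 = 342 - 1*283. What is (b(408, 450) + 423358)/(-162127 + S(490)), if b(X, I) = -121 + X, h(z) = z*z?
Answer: -12211145702018025/4673149498356047 ≈ -2.6130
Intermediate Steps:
r = -354 (r = -6*(342 - 1*283) = -6*(342 - 283) = -6*59 = -354)
h(z) = z**2
S(R) = (-354 + R)/(R + R**4) (S(R) = (R - 354)/(R + (R*R)**2) = (-354 + R)/(R + (R**2)**2) = (-354 + R)/(R + R**4))
(b(408, 450) + 423358)/(-162127 + S(490)) = ((-121 + 408) + 423358)/(-162127 + (-354 + 490)/(490 + 490**4)) = (287 + 423358)/(-162127 + 136/(490 + 57648010000)) = 423645/(-162127 + 136/57648010490) = 423645/(-162127 + (1/57648010490)*136) = 423645/(-162127 + 68/28824005245) = 423645/(-4673149498356047/28824005245) = 423645*(-28824005245/4673149498356047) = -12211145702018025/4673149498356047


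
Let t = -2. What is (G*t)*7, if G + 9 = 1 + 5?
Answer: 42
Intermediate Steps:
G = -3 (G = -9 + (1 + 5) = -9 + 6 = -3)
(G*t)*7 = -3*(-2)*7 = 6*7 = 42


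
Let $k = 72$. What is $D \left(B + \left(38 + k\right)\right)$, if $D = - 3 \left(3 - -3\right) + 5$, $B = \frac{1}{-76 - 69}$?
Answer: $- \frac{207337}{145} \approx -1429.9$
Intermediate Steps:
$B = - \frac{1}{145}$ ($B = \frac{1}{-145} = - \frac{1}{145} \approx -0.0068966$)
$D = -13$ ($D = - 3 \left(3 + 3\right) + 5 = \left(-3\right) 6 + 5 = -18 + 5 = -13$)
$D \left(B + \left(38 + k\right)\right) = - 13 \left(- \frac{1}{145} + \left(38 + 72\right)\right) = - 13 \left(- \frac{1}{145} + 110\right) = \left(-13\right) \frac{15949}{145} = - \frac{207337}{145}$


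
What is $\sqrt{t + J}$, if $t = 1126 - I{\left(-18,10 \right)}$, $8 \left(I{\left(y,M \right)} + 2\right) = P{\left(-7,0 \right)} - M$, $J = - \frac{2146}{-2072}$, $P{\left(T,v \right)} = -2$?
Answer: $\frac{\sqrt{221585}}{14} \approx 33.623$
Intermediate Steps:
$J = \frac{29}{28}$ ($J = \left(-2146\right) \left(- \frac{1}{2072}\right) = \frac{29}{28} \approx 1.0357$)
$I{\left(y,M \right)} = - \frac{9}{4} - \frac{M}{8}$ ($I{\left(y,M \right)} = -2 + \frac{-2 - M}{8} = -2 - \left(\frac{1}{4} + \frac{M}{8}\right) = - \frac{9}{4} - \frac{M}{8}$)
$t = \frac{2259}{2}$ ($t = 1126 - \left(- \frac{9}{4} - \frac{5}{4}\right) = 1126 - - \frac{7}{2} = 1126 + \frac{7}{2} = \frac{2259}{2} \approx 1129.5$)
$\sqrt{t + J} = \sqrt{\frac{2259}{2} + \frac{29}{28}} = \sqrt{\frac{31655}{28}} = \frac{\sqrt{221585}}{14}$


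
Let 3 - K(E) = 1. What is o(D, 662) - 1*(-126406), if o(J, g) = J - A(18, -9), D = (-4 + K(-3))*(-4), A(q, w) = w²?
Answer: 126333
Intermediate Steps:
K(E) = 2 (K(E) = 3 - 1*1 = 3 - 1 = 2)
D = 8 (D = (-4 + 2)*(-4) = -2*(-4) = 8)
o(J, g) = -81 + J (o(J, g) = J - 1*(-9)² = J - 1*81 = J - 81 = -81 + J)
o(D, 662) - 1*(-126406) = (-81 + 8) - 1*(-126406) = -73 + 126406 = 126333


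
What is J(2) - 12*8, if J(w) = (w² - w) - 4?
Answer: -98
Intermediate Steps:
J(w) = -4 + w² - w
J(2) - 12*8 = (-4 + 2² - 1*2) - 12*8 = (-4 + 4 - 2) - 96 = -2 - 96 = -98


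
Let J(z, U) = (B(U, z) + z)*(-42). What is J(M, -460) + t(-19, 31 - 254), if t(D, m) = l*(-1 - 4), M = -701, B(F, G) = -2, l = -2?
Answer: 29536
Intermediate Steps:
J(z, U) = 84 - 42*z (J(z, U) = (-2 + z)*(-42) = 84 - 42*z)
t(D, m) = 10 (t(D, m) = -2*(-1 - 4) = -2*(-5) = 10)
J(M, -460) + t(-19, 31 - 254) = (84 - 42*(-701)) + 10 = (84 + 29442) + 10 = 29526 + 10 = 29536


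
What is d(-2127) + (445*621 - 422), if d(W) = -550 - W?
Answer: 277500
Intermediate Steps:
d(-2127) + (445*621 - 422) = (-550 - 1*(-2127)) + (445*621 - 422) = (-550 + 2127) + (276345 - 422) = 1577 + 275923 = 277500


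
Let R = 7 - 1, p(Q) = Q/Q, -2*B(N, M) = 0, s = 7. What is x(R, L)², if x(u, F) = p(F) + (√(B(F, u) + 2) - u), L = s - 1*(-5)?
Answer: (5 - √2)² ≈ 12.858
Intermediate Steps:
B(N, M) = 0 (B(N, M) = -½*0 = 0)
p(Q) = 1
R = 6
L = 12 (L = 7 - 1*(-5) = 7 + 5 = 12)
x(u, F) = 1 + √2 - u (x(u, F) = 1 + (√(0 + 2) - u) = 1 + (√2 - u) = 1 + √2 - u)
x(R, L)² = (1 + √2 - 1*6)² = (1 + √2 - 6)² = (-5 + √2)²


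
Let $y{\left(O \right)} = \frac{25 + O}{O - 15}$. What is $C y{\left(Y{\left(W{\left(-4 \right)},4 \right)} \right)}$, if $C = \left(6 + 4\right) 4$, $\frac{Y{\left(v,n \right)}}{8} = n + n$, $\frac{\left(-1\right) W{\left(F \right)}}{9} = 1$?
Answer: $\frac{3560}{49} \approx 72.653$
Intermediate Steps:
$W{\left(F \right)} = -9$ ($W{\left(F \right)} = \left(-9\right) 1 = -9$)
$Y{\left(v,n \right)} = 16 n$ ($Y{\left(v,n \right)} = 8 \left(n + n\right) = 8 \cdot 2 n = 16 n$)
$y{\left(O \right)} = \frac{25 + O}{-15 + O}$
$C = 40$ ($C = 10 \cdot 4 = 40$)
$C y{\left(Y{\left(W{\left(-4 \right)},4 \right)} \right)} = 40 \frac{25 + 16 \cdot 4}{-15 + 16 \cdot 4} = 40 \frac{25 + 64}{-15 + 64} = 40 \cdot \frac{1}{49} \cdot 89 = 40 \cdot \frac{89}{49} = \frac{3560}{49}$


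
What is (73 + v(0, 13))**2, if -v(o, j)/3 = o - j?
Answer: 12544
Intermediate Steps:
v(o, j) = -3*o + 3*j (v(o, j) = -3*(o - j) = -3*o + 3*j)
(73 + v(0, 13))**2 = (73 + (-3*0 + 3*13))**2 = (73 + (0 + 39))**2 = (73 + 39)**2 = 112**2 = 12544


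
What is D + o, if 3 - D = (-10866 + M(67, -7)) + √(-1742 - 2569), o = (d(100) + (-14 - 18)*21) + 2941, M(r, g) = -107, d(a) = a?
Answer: 13345 - 3*I*√479 ≈ 13345.0 - 65.658*I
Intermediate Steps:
o = 2369 (o = (100 + (-14 - 18)*21) + 2941 = (100 - 32*21) + 2941 = (100 - 672) + 2941 = -572 + 2941 = 2369)
D = 10976 - 3*I*√479 (D = 3 - ((-10866 - 107) + √(-1742 - 2569)) = 3 - (-10973 + √(-4311)) = 3 - (-10973 + 3*I*√479) = 3 + (10973 - 3*I*√479) = 10976 - 3*I*√479 ≈ 10976.0 - 65.658*I)
D + o = (10976 - 3*I*√479) + 2369 = 13345 - 3*I*√479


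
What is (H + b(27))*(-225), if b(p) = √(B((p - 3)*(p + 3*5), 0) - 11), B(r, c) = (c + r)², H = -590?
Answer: 132750 - 225*√1016053 ≈ -94049.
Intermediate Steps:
b(p) = √(-11 + (-3 + p)²*(15 + p)²) (b(p) = √((0 + (p - 3)*(p + 3*5))² - 11) = √((0 + (-3 + p)*(p + 15))² - 11) = √((0 + (-3 + p)*(15 + p))² - 11) = √(((-3 + p)*(15 + p))² - 11) = √((-3 + p)²*(15 + p)² - 11) = √(-11 + (-3 + p)²*(15 + p)²))
(H + b(27))*(-225) = (-590 + √(-11 + (-45 + 27² + 12*27)²))*(-225) = (-590 + √(-11 + (-45 + 729 + 324)²))*(-225) = (-590 + √(-11 + 1008²))*(-225) = (-590 + √(-11 + 1016064))*(-225) = (-590 + √1016053)*(-225) = 132750 - 225*√1016053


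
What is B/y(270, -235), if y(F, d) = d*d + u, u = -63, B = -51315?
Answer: -51315/55162 ≈ -0.93026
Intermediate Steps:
y(F, d) = -63 + d² (y(F, d) = d*d - 63 = d² - 63 = -63 + d²)
B/y(270, -235) = -51315/(-63 + (-235)²) = -51315/(-63 + 55225) = -51315/55162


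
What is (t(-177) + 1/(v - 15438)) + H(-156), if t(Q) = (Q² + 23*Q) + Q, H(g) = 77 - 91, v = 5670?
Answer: 264390455/9768 ≈ 27067.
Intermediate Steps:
H(g) = -14
t(Q) = Q² + 24*Q
(t(-177) + 1/(v - 15438)) + H(-156) = (-177*(24 - 177) + 1/(5670 - 15438)) - 14 = (-177*(-153) + 1/(-9768)) - 14 = (27081 - 1/9768) - 14 = 264527207/9768 - 14 = 264390455/9768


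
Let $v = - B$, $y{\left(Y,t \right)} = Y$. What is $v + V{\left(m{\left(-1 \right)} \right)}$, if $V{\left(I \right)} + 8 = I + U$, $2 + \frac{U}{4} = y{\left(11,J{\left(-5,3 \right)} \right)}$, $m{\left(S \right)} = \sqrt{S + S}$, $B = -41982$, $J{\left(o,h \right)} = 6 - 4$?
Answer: $42010 + i \sqrt{2} \approx 42010.0 + 1.4142 i$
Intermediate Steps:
$J{\left(o,h \right)} = 2$
$m{\left(S \right)} = \sqrt{2} \sqrt{S}$ ($m{\left(S \right)} = \sqrt{2 S} = \sqrt{2} \sqrt{S}$)
$U = 36$ ($U = -8 + 4 \cdot 11 = -8 + 44 = 36$)
$v = 41982$ ($v = \left(-1\right) \left(-41982\right) = 41982$)
$V{\left(I \right)} = 28 + I$ ($V{\left(I \right)} = -8 + \left(I + 36\right) = -8 + \left(36 + I\right) = 28 + I$)
$v + V{\left(m{\left(-1 \right)} \right)} = 41982 + \left(28 + \sqrt{2} \sqrt{-1}\right) = 41982 + \left(28 + \sqrt{2} i\right) = 41982 + \left(28 + i \sqrt{2}\right) = 42010 + i \sqrt{2}$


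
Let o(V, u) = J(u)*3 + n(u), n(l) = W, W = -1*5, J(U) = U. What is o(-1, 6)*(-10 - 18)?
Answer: -364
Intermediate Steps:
W = -5
n(l) = -5
o(V, u) = -5 + 3*u (o(V, u) = u*3 - 5 = 3*u - 5 = -5 + 3*u)
o(-1, 6)*(-10 - 18) = (-5 + 3*6)*(-10 - 18) = (-5 + 18)*(-28) = 13*(-28) = -364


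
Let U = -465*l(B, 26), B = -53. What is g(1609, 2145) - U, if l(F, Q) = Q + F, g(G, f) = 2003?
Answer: -10552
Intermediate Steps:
l(F, Q) = F + Q
U = 12555 (U = -465*(-53 + 26) = -465*(-27) = 12555)
g(1609, 2145) - U = 2003 - 1*12555 = 2003 - 12555 = -10552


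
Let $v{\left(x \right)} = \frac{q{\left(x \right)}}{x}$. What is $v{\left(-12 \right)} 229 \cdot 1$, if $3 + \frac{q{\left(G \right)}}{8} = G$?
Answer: $2290$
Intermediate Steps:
$q{\left(G \right)} = -24 + 8 G$
$v{\left(x \right)} = \frac{-24 + 8 x}{x}$
$v{\left(-12 \right)} 229 \cdot 1 = \left(8 - \frac{24}{-12}\right) 229 \cdot 1 = \left(8 - -2\right) 229 = \left(8 + 2\right) 229 = 10 \cdot 229 = 2290$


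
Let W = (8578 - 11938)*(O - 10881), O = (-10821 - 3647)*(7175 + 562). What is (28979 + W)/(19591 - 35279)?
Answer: -376151346899/15688 ≈ -2.3977e+7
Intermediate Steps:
O = -111938916 (O = -14468*7737 = -111938916)
W = 376151317920 (W = (8578 - 11938)*(-111938916 - 10881) = -3360*(-111949797) = 376151317920)
(28979 + W)/(19591 - 35279) = (28979 + 376151317920)/(19591 - 35279) = 376151346899/(-15688) = 376151346899*(-1/15688) = -376151346899/15688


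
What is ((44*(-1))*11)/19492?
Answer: -11/443 ≈ -0.024831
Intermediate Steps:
((44*(-1))*11)/19492 = -44*11*(1/19492) = -484*1/19492 = -11/443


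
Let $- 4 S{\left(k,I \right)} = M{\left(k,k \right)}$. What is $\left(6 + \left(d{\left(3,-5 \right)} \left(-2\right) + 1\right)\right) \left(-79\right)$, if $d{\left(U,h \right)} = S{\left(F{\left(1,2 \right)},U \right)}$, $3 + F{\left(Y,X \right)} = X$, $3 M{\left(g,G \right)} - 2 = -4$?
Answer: $- \frac{1580}{3} \approx -526.67$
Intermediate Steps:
$M{\left(g,G \right)} = - \frac{2}{3}$ ($M{\left(g,G \right)} = \frac{2}{3} + \frac{1}{3} \left(-4\right) = \frac{2}{3} - \frac{4}{3} = - \frac{2}{3}$)
$F{\left(Y,X \right)} = -3 + X$
$S{\left(k,I \right)} = \frac{1}{6}$ ($S{\left(k,I \right)} = \left(- \frac{1}{4}\right) \left(- \frac{2}{3}\right) = \frac{1}{6}$)
$d{\left(U,h \right)} = \frac{1}{6}$
$\left(6 + \left(d{\left(3,-5 \right)} \left(-2\right) + 1\right)\right) \left(-79\right) = \left(6 + \left(\frac{1}{6} \left(-2\right) + 1\right)\right) \left(-79\right) = \left(6 + \left(- \frac{1}{3} + 1\right)\right) \left(-79\right) = \left(6 + \frac{2}{3}\right) \left(-79\right) = \frac{20}{3} \left(-79\right) = - \frac{1580}{3}$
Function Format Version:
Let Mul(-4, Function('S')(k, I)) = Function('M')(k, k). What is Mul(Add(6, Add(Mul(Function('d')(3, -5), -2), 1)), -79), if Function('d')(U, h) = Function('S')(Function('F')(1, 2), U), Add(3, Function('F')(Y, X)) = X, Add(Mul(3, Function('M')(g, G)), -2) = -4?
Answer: Rational(-1580, 3) ≈ -526.67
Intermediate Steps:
Function('M')(g, G) = Rational(-2, 3) (Function('M')(g, G) = Add(Rational(2, 3), Mul(Rational(1, 3), -4)) = Add(Rational(2, 3), Rational(-4, 3)) = Rational(-2, 3))
Function('F')(Y, X) = Add(-3, X)
Function('S')(k, I) = Rational(1, 6) (Function('S')(k, I) = Mul(Rational(-1, 4), Rational(-2, 3)) = Rational(1, 6))
Function('d')(U, h) = Rational(1, 6)
Mul(Add(6, Add(Mul(Function('d')(3, -5), -2), 1)), -79) = Mul(Add(6, Add(Mul(Rational(1, 6), -2), 1)), -79) = Mul(Add(6, Add(Rational(-1, 3), 1)), -79) = Mul(Add(6, Rational(2, 3)), -79) = Mul(Rational(20, 3), -79) = Rational(-1580, 3)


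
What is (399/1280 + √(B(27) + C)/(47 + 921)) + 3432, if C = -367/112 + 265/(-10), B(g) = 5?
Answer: 4393359/1280 + 5*I*√777/27104 ≈ 3432.3 + 0.0051422*I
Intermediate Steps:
C = -3335/112 (C = -367*1/112 + 265*(-⅒) = -367/112 - 53/2 = -3335/112 ≈ -29.777)
(399/1280 + √(B(27) + C)/(47 + 921)) + 3432 = (399/1280 + √(5 - 3335/112)/(47 + 921)) + 3432 = (399*(1/1280) + √(-2775/112)/968) + 3432 = (399/1280 + (5*I*√777/28)*(1/968)) + 3432 = (399/1280 + 5*I*√777/27104) + 3432 = 4393359/1280 + 5*I*√777/27104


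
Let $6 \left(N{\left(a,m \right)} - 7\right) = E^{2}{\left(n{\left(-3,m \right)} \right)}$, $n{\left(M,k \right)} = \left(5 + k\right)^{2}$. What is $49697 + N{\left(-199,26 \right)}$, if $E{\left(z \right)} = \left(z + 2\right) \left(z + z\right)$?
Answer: $570963213870$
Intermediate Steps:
$E{\left(z \right)} = 2 z \left(2 + z\right)$ ($E{\left(z \right)} = \left(2 + z\right) 2 z = 2 z \left(2 + z\right)$)
$N{\left(a,m \right)} = 7 + \frac{2 \left(2 + \left(5 + m\right)^{2}\right)^{2} \left(5 + m\right)^{4}}{3}$ ($N{\left(a,m \right)} = 7 + \frac{\left(2 \left(5 + m\right)^{2} \left(2 + \left(5 + m\right)^{2}\right)\right)^{2}}{6} = 7 + \frac{4 \left(2 + \left(5 + m\right)^{2}\right)^{2} \left(5 + m\right)^{4}}{6} = 7 + \frac{2 \left(2 + \left(5 + m\right)^{2}\right)^{2} \left(5 + m\right)^{4}}{3}$)
$49697 + N{\left(-199,26 \right)} = 49697 + \left(7 + \frac{2 \left(2 + \left(5 + 26\right)^{2}\right)^{2} \left(5 + 26\right)^{4}}{3}\right) = 49697 + \left(7 + \frac{2 \left(2 + 31^{2}\right)^{2} \cdot 31^{4}}{3}\right) = 49697 + \left(7 + \frac{2}{3} \left(2 + 961\right)^{2} \cdot 923521\right) = 49697 + \left(7 + \frac{2}{3} \cdot 963^{2} \cdot 923521\right) = 49697 + \left(7 + \frac{2}{3} \cdot 927369 \cdot 923521\right) = 49697 + \left(7 + 570963164166\right) = 49697 + 570963164173 = 570963213870$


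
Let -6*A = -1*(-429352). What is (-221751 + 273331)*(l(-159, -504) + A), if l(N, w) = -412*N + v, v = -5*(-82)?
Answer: -872836760/3 ≈ -2.9095e+8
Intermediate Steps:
A = -214676/3 (A = -(-1)*(-429352)/6 = -1/6*429352 = -214676/3 ≈ -71559.)
v = 410
l(N, w) = 410 - 412*N (l(N, w) = -412*N + 410 = 410 - 412*N)
(-221751 + 273331)*(l(-159, -504) + A) = (-221751 + 273331)*((410 - 412*(-159)) - 214676/3) = 51580*((410 + 65508) - 214676/3) = 51580*(65918 - 214676/3) = 51580*(-16922/3) = -872836760/3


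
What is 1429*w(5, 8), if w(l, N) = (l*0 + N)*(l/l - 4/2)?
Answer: -11432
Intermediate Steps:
w(l, N) = -N (w(l, N) = (0 + N)*(1 - 4*½) = N*(1 - 2) = N*(-1) = -N)
1429*w(5, 8) = 1429*(-1*8) = 1429*(-8) = -11432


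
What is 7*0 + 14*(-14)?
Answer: -196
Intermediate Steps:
7*0 + 14*(-14) = 0 - 196 = -196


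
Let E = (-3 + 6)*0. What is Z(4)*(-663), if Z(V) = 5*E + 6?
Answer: -3978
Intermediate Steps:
E = 0 (E = 3*0 = 0)
Z(V) = 6 (Z(V) = 5*0 + 6 = 0 + 6 = 6)
Z(4)*(-663) = 6*(-663) = -3978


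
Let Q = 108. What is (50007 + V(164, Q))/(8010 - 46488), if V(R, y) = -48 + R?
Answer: -50123/38478 ≈ -1.3026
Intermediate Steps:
(50007 + V(164, Q))/(8010 - 46488) = (50007 + (-48 + 164))/(8010 - 46488) = (50007 + 116)/(-38478) = 50123*(-1/38478) = -50123/38478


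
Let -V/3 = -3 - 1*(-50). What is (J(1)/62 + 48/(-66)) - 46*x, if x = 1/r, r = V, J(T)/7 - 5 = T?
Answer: 13289/48081 ≈ 0.27639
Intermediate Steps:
V = -141 (V = -3*(-3 - 1*(-50)) = -3*(-3 + 50) = -3*47 = -141)
J(T) = 35 + 7*T
r = -141
x = -1/141 (x = 1/(-141) = -1/141 ≈ -0.0070922)
(J(1)/62 + 48/(-66)) - 46*x = ((35 + 7*1)/62 + 48/(-66)) - 46*(-1/141) = ((35 + 7)*(1/62) + 48*(-1/66)) + 46/141 = (42*(1/62) - 8/11) + 46/141 = (21/31 - 8/11) + 46/141 = -17/341 + 46/141 = 13289/48081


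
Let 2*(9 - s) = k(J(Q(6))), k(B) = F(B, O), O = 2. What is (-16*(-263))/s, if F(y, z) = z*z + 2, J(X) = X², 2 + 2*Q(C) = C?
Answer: 2104/3 ≈ 701.33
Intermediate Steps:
Q(C) = -1 + C/2
F(y, z) = 2 + z² (F(y, z) = z² + 2 = 2 + z²)
k(B) = 6 (k(B) = 2 + 2² = 2 + 4 = 6)
s = 6 (s = 9 - ½*6 = 9 - 3 = 6)
(-16*(-263))/s = -16*(-263)/6 = 4208*(⅙) = 2104/3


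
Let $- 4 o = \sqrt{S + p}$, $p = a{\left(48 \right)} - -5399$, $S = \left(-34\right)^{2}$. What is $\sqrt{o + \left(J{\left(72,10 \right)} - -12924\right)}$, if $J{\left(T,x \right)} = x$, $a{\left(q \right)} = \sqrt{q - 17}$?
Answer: $\frac{\sqrt{51736 - \sqrt{6555 + \sqrt{31}}}}{2} \approx 113.64$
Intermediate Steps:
$a{\left(q \right)} = \sqrt{-17 + q}$
$S = 1156$
$p = 5399 + \sqrt{31}$ ($p = \sqrt{-17 + 48} - -5399 = \sqrt{31} + 5399 = 5399 + \sqrt{31} \approx 5404.6$)
$o = - \frac{\sqrt{6555 + \sqrt{31}}}{4}$ ($o = - \frac{\sqrt{1156 + \left(5399 + \sqrt{31}\right)}}{4} = - \frac{\sqrt{6555 + \sqrt{31}}}{4} \approx -20.249$)
$\sqrt{o + \left(J{\left(72,10 \right)} - -12924\right)} = \sqrt{- \frac{\sqrt{6555 + \sqrt{31}}}{4} + \left(10 - -12924\right)} = \sqrt{- \frac{\sqrt{6555 + \sqrt{31}}}{4} + \left(10 + 12924\right)} = \sqrt{- \frac{\sqrt{6555 + \sqrt{31}}}{4} + 12934} = \sqrt{12934 - \frac{\sqrt{6555 + \sqrt{31}}}{4}}$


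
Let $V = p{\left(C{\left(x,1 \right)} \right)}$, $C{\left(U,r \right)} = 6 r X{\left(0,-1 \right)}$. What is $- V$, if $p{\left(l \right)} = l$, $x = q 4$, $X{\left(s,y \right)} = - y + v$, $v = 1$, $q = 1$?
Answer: $-12$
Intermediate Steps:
$X{\left(s,y \right)} = 1 - y$ ($X{\left(s,y \right)} = - y + 1 = 1 - y$)
$x = 4$ ($x = 1 \cdot 4 = 4$)
$C{\left(U,r \right)} = 12 r$ ($C{\left(U,r \right)} = 6 r \left(1 - -1\right) = 6 r \left(1 + 1\right) = 6 r 2 = 12 r$)
$V = 12$ ($V = 12 \cdot 1 = 12$)
$- V = \left(-1\right) 12 = -12$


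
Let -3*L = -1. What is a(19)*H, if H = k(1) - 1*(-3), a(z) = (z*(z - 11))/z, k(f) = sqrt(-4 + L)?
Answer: 24 + 8*I*sqrt(33)/3 ≈ 24.0 + 15.319*I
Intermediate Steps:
L = 1/3 (L = -1/3*(-1) = 1/3 ≈ 0.33333)
k(f) = I*sqrt(33)/3 (k(f) = sqrt(-4 + 1/3) = sqrt(-11/3) = I*sqrt(33)/3)
a(z) = -11 + z (a(z) = (z*(-11 + z))/z = -11 + z)
H = 3 + I*sqrt(33)/3 (H = I*sqrt(33)/3 - 1*(-3) = I*sqrt(33)/3 + 3 = 3 + I*sqrt(33)/3 ≈ 3.0 + 1.9149*I)
a(19)*H = (-11 + 19)*(3 + I*sqrt(33)/3) = 8*(3 + I*sqrt(33)/3) = 24 + 8*I*sqrt(33)/3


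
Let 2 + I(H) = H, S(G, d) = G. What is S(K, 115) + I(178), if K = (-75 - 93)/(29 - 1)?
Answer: 170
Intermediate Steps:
K = -6 (K = -168/28 = -168*1/28 = -6)
I(H) = -2 + H
S(K, 115) + I(178) = -6 + (-2 + 178) = -6 + 176 = 170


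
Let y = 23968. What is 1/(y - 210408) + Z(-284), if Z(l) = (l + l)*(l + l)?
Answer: 60150018559/186440 ≈ 3.2262e+5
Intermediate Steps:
Z(l) = 4*l**2 (Z(l) = (2*l)*(2*l) = 4*l**2)
1/(y - 210408) + Z(-284) = 1/(23968 - 210408) + 4*(-284)**2 = 1/(-186440) + 4*80656 = -1/186440 + 322624 = 60150018559/186440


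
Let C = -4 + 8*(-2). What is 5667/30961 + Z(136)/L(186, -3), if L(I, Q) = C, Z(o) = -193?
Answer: 6088813/619220 ≈ 9.8330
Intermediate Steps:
C = -20 (C = -4 - 16 = -20)
L(I, Q) = -20
5667/30961 + Z(136)/L(186, -3) = 5667/30961 - 193/(-20) = 5667*(1/30961) - 193*(-1/20) = 5667/30961 + 193/20 = 6088813/619220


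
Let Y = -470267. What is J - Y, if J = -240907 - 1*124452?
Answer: 104908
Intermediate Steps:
J = -365359 (J = -240907 - 124452 = -365359)
J - Y = -365359 - 1*(-470267) = -365359 + 470267 = 104908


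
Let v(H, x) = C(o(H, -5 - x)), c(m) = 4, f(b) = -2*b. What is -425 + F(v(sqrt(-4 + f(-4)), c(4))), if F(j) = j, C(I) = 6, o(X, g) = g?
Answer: -419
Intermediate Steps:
v(H, x) = 6
-425 + F(v(sqrt(-4 + f(-4)), c(4))) = -425 + 6 = -419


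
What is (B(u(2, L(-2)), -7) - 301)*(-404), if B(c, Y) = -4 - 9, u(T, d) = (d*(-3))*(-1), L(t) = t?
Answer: 126856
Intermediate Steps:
u(T, d) = 3*d (u(T, d) = -3*d*(-1) = 3*d)
B(c, Y) = -13
(B(u(2, L(-2)), -7) - 301)*(-404) = (-13 - 301)*(-404) = -314*(-404) = 126856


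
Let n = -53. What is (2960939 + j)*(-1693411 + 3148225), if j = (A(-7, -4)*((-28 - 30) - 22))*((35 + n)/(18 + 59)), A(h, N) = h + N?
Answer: 30151213640262/7 ≈ 4.3073e+12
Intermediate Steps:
A(h, N) = N + h
j = -1440/7 (j = ((-4 - 7)*((-28 - 30) - 22))*((35 - 53)/(18 + 59)) = (-11*(-58 - 22))*(-18/77) = (-11*(-80))*(-18*1/77) = 880*(-18/77) = -1440/7 ≈ -205.71)
(2960939 + j)*(-1693411 + 3148225) = (2960939 - 1440/7)*(-1693411 + 3148225) = (20725133/7)*1454814 = 30151213640262/7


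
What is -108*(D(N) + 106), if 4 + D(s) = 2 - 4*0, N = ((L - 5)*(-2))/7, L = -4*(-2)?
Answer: -11232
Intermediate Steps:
L = 8
N = -6/7 (N = ((8 - 5)*(-2))/7 = (3*(-2))*(⅐) = -6*⅐ = -6/7 ≈ -0.85714)
D(s) = -2 (D(s) = -4 + (2 - 4*0) = -4 + (2 + 0) = -4 + 2 = -2)
-108*(D(N) + 106) = -108*(-2 + 106) = -108*104 = -11232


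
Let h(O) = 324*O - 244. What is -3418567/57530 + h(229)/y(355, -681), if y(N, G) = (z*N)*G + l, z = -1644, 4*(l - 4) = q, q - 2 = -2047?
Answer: -5434748499492277/91459977298030 ≈ -59.422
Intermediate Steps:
q = -2045 (q = 2 - 2047 = -2045)
l = -2029/4 (l = 4 + (¼)*(-2045) = 4 - 2045/4 = -2029/4 ≈ -507.25)
h(O) = -244 + 324*O
y(N, G) = -2029/4 - 1644*G*N (y(N, G) = (-1644*N)*G - 2029/4 = -1644*G*N - 2029/4 = -2029/4 - 1644*G*N)
-3418567/57530 + h(229)/y(355, -681) = -3418567/57530 + (-244 + 324*229)/(-2029/4 - 1644*(-681)*355) = -3418567*1/57530 + (-244 + 74196)/(-2029/4 + 397445220) = -3418567/57530 + 73952/(1589778851/4) = -3418567/57530 + 73952*(4/1589778851) = -3418567/57530 + 295808/1589778851 = -5434748499492277/91459977298030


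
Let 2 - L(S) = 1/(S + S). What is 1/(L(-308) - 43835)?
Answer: -616/27001127 ≈ -2.2814e-5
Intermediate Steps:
L(S) = 2 - 1/(2*S) (L(S) = 2 - 1/(S + S) = 2 - 1/(2*S))
1/(L(-308) - 43835) = 1/((2 - ½/(-308)) - 43835) = 1/((2 - ½*(-1/308)) - 43835) = 1/((2 + 1/616) - 43835) = 1/(1233/616 - 43835) = 1/(-27001127/616) = -616/27001127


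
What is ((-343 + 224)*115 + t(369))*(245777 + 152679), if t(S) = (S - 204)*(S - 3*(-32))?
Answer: 25118666240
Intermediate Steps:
t(S) = (-204 + S)*(96 + S) (t(S) = (-204 + S)*(S + 96) = (-204 + S)*(96 + S))
((-343 + 224)*115 + t(369))*(245777 + 152679) = ((-343 + 224)*115 + (-19584 + 369**2 - 108*369))*(245777 + 152679) = (-119*115 + (-19584 + 136161 - 39852))*398456 = (-13685 + 76725)*398456 = 63040*398456 = 25118666240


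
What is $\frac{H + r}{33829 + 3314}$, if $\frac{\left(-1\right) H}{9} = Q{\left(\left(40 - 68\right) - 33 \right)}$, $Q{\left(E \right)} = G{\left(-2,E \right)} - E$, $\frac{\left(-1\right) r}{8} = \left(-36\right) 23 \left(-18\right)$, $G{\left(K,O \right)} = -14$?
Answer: $- \frac{13295}{4127} \approx -3.2215$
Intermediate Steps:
$r = -119232$ ($r = - 8 \left(-36\right) 23 \left(-18\right) = - 8 \left(\left(-828\right) \left(-18\right)\right) = \left(-8\right) 14904 = -119232$)
$Q{\left(E \right)} = -14 - E$
$H = -423$ ($H = - 9 \left(-14 - \left(\left(40 - 68\right) - 33\right)\right) = - 9 \left(-14 - \left(-28 - 33\right)\right) = - 9 \left(-14 - -61\right) = - 9 \left(-14 + 61\right) = \left(-9\right) 47 = -423$)
$\frac{H + r}{33829 + 3314} = \frac{-423 - 119232}{33829 + 3314} = - \frac{119655}{37143} = \left(-119655\right) \frac{1}{37143} = - \frac{13295}{4127}$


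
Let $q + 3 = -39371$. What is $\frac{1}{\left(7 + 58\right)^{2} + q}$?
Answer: $- \frac{1}{35149} \approx -2.845 \cdot 10^{-5}$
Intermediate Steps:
$q = -39374$ ($q = -3 - 39371 = -39374$)
$\frac{1}{\left(7 + 58\right)^{2} + q} = \frac{1}{\left(7 + 58\right)^{2} - 39374} = \frac{1}{65^{2} - 39374} = \frac{1}{4225 - 39374} = \frac{1}{-35149} = - \frac{1}{35149}$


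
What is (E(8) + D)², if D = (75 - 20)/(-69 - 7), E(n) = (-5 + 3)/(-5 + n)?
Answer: 100489/51984 ≈ 1.9331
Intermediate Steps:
E(n) = -2/(-5 + n)
D = -55/76 (D = 55/(-76) = 55*(-1/76) = -55/76 ≈ -0.72368)
(E(8) + D)² = (-2/(-5 + 8) - 55/76)² = (-2/3 - 55/76)² = (-2*⅓ - 55/76)² = (-⅔ - 55/76)² = (-317/228)² = 100489/51984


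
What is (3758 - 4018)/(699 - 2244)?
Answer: 52/309 ≈ 0.16828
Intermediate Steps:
(3758 - 4018)/(699 - 2244) = -260/(-1545) = -260*(-1/1545) = 52/309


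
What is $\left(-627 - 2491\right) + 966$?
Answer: $-2152$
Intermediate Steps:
$\left(-627 - 2491\right) + 966 = -3118 + 966 = -2152$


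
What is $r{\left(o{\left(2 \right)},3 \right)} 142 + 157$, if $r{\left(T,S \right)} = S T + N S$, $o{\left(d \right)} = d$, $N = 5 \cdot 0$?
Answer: $1009$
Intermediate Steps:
$N = 0$
$r{\left(T,S \right)} = S T$ ($r{\left(T,S \right)} = S T + 0 S = S T + 0 = S T$)
$r{\left(o{\left(2 \right)},3 \right)} 142 + 157 = 3 \cdot 2 \cdot 142 + 157 = 6 \cdot 142 + 157 = 852 + 157 = 1009$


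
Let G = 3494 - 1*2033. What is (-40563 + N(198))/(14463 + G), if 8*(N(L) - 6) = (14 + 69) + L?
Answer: -324175/127392 ≈ -2.5447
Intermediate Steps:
G = 1461 (G = 3494 - 2033 = 1461)
N(L) = 131/8 + L/8 (N(L) = 6 + ((14 + 69) + L)/8 = 6 + (83 + L)/8 = 6 + (83/8 + L/8) = 131/8 + L/8)
(-40563 + N(198))/(14463 + G) = (-40563 + (131/8 + (⅛)*198))/(14463 + 1461) = (-40563 + (131/8 + 99/4))/15924 = (-40563 + 329/8)*(1/15924) = -324175/8*1/15924 = -324175/127392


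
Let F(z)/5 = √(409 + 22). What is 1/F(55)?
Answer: √431/2155 ≈ 0.0096337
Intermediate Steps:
F(z) = 5*√431 (F(z) = 5*√(409 + 22) = 5*√431)
1/F(55) = 1/(5*√431) = √431/2155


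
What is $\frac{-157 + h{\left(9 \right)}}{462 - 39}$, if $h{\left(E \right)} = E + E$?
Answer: $- \frac{139}{423} \approx -0.32861$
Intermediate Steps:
$h{\left(E \right)} = 2 E$
$\frac{-157 + h{\left(9 \right)}}{462 - 39} = \frac{-157 + 2 \cdot 9}{462 - 39} = \frac{-157 + 18}{423} = \left(-139\right) \frac{1}{423} = - \frac{139}{423}$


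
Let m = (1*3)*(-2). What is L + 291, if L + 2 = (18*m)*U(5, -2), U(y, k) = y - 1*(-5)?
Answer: -791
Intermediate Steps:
m = -6 (m = 3*(-2) = -6)
U(y, k) = 5 + y (U(y, k) = y + 5 = 5 + y)
L = -1082 (L = -2 + (18*(-6))*(5 + 5) = -2 - 108*10 = -2 - 1080 = -1082)
L + 291 = -1082 + 291 = -791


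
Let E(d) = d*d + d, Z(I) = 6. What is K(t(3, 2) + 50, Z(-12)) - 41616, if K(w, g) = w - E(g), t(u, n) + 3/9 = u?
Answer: -124816/3 ≈ -41605.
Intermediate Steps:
E(d) = d + d² (E(d) = d² + d = d + d²)
t(u, n) = -⅓ + u
K(w, g) = w - g*(1 + g)
K(t(3, 2) + 50, Z(-12)) - 41616 = (((-⅓ + 3) + 50) - 1*6*(1 + 6)) - 41616 = ((8/3 + 50) - 1*6*7) - 41616 = (158/3 - 42) - 41616 = 32/3 - 41616 = -124816/3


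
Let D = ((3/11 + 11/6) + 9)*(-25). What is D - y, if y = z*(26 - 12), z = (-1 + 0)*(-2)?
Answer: -20173/66 ≈ -305.65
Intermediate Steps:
z = 2 (z = -1*(-2) = 2)
y = 28 (y = 2*(26 - 12) = 2*14 = 28)
D = -18325/66 (D = ((3*(1/11) + 11*(⅙)) + 9)*(-25) = ((3/11 + 11/6) + 9)*(-25) = (139/66 + 9)*(-25) = (733/66)*(-25) = -18325/66 ≈ -277.65)
D - y = -18325/66 - 1*28 = -18325/66 - 28 = -20173/66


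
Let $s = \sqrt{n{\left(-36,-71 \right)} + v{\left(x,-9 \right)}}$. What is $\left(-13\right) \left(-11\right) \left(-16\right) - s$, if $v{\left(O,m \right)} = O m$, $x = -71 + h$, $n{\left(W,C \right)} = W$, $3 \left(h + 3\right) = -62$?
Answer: $-2288 - 4 \sqrt{51} \approx -2316.6$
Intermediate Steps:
$h = - \frac{71}{3}$ ($h = -3 + \frac{1}{3} \left(-62\right) = -3 - \frac{62}{3} = - \frac{71}{3} \approx -23.667$)
$x = - \frac{284}{3}$ ($x = -71 - \frac{71}{3} = - \frac{284}{3} \approx -94.667$)
$s = 4 \sqrt{51}$ ($s = \sqrt{-36 - -852} = \sqrt{-36 + 852} = \sqrt{816} = 4 \sqrt{51} \approx 28.566$)
$\left(-13\right) \left(-11\right) \left(-16\right) - s = \left(-13\right) \left(-11\right) \left(-16\right) - 4 \sqrt{51} = 143 \left(-16\right) - 4 \sqrt{51} = -2288 - 4 \sqrt{51}$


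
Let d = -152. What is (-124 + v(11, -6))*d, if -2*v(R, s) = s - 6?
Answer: 17936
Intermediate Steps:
v(R, s) = 3 - s/2 (v(R, s) = -(s - 6)/2 = -(-6 + s)/2 = 3 - s/2)
(-124 + v(11, -6))*d = (-124 + (3 - ½*(-6)))*(-152) = (-124 + (3 + 3))*(-152) = (-124 + 6)*(-152) = -118*(-152) = 17936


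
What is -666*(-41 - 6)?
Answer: 31302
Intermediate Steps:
-666*(-41 - 6) = -666*(-47) = 31302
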